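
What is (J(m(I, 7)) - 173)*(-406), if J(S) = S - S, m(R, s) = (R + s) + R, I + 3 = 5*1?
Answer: 70238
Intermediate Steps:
I = 2 (I = -3 + 5*1 = -3 + 5 = 2)
m(R, s) = s + 2*R
J(S) = 0
(J(m(I, 7)) - 173)*(-406) = (0 - 173)*(-406) = -173*(-406) = 70238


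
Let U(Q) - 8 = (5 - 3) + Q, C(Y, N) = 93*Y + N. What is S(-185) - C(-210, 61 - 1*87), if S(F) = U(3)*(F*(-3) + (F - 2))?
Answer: 24340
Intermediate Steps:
C(Y, N) = N + 93*Y
U(Q) = 10 + Q (U(Q) = 8 + ((5 - 3) + Q) = 8 + (2 + Q) = 10 + Q)
S(F) = -26 - 26*F (S(F) = (10 + 3)*(F*(-3) + (F - 2)) = 13*(-3*F + (-2 + F)) = 13*(-2 - 2*F) = -26 - 26*F)
S(-185) - C(-210, 61 - 1*87) = (-26 - 26*(-185)) - ((61 - 1*87) + 93*(-210)) = (-26 + 4810) - ((61 - 87) - 19530) = 4784 - (-26 - 19530) = 4784 - 1*(-19556) = 4784 + 19556 = 24340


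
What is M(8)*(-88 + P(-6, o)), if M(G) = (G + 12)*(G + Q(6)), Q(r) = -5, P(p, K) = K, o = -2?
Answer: -5400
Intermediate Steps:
M(G) = (-5 + G)*(12 + G) (M(G) = (G + 12)*(G - 5) = (12 + G)*(-5 + G) = (-5 + G)*(12 + G))
M(8)*(-88 + P(-6, o)) = (-60 + 8**2 + 7*8)*(-88 - 2) = (-60 + 64 + 56)*(-90) = 60*(-90) = -5400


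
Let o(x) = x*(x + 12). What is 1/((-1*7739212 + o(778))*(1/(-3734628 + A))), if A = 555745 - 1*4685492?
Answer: 7864375/7124592 ≈ 1.1038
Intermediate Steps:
A = -4129747 (A = 555745 - 4685492 = -4129747)
o(x) = x*(12 + x)
1/((-1*7739212 + o(778))*(1/(-3734628 + A))) = 1/((-1*7739212 + 778*(12 + 778))*(1/(-3734628 - 4129747))) = 1/((-7739212 + 778*790)*(1/(-7864375))) = 1/((-7739212 + 614620)*(-1/7864375)) = -7864375/(-7124592) = -1/7124592*(-7864375) = 7864375/7124592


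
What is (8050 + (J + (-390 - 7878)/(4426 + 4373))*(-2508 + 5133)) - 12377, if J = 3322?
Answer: 3650938237/419 ≈ 8.7135e+6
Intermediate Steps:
(8050 + (J + (-390 - 7878)/(4426 + 4373))*(-2508 + 5133)) - 12377 = (8050 + (3322 + (-390 - 7878)/(4426 + 4373))*(-2508 + 5133)) - 12377 = (8050 + (3322 - 8268/8799)*2625) - 12377 = (8050 + (3322 - 8268*1/8799)*2625) - 12377 = (8050 + (3322 - 2756/2933)*2625) - 12377 = (8050 + (9740670/2933)*2625) - 12377 = (8050 + 3652751250/419) - 12377 = 3656124200/419 - 12377 = 3650938237/419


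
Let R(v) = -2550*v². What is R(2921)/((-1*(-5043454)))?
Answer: -10878607275/2521727 ≈ -4314.0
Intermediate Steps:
R(2921)/((-1*(-5043454))) = (-2550*2921²)/((-1*(-5043454))) = -2550*8532241/5043454 = -21757214550*1/5043454 = -10878607275/2521727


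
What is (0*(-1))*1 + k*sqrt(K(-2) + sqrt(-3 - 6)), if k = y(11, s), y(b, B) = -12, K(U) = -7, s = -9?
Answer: -12*sqrt(-7 + 3*I) ≈ -6.6585 - 32.44*I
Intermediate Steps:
k = -12
(0*(-1))*1 + k*sqrt(K(-2) + sqrt(-3 - 6)) = (0*(-1))*1 - 12*sqrt(-7 + sqrt(-3 - 6)) = 0*1 - 12*sqrt(-7 + sqrt(-9)) = 0 - 12*sqrt(-7 + 3*I) = -12*sqrt(-7 + 3*I)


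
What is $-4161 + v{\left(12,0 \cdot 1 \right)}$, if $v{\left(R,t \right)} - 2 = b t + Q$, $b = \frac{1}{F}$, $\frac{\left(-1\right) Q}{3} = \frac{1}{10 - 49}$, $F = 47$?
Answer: $- \frac{54066}{13} \approx -4158.9$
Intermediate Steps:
$Q = \frac{1}{13}$ ($Q = - \frac{3}{10 - 49} = - \frac{3}{-39} = \left(-3\right) \left(- \frac{1}{39}\right) = \frac{1}{13} \approx 0.076923$)
$b = \frac{1}{47} \approx 0.021277$
$v{\left(R,t \right)} = \frac{27}{13} + \frac{t}{47}$ ($v{\left(R,t \right)} = 2 + \left(\frac{t}{47} + \frac{1}{13}\right) = 2 + \left(\frac{1}{13} + \frac{t}{47}\right) = \frac{27}{13} + \frac{t}{47}$)
$-4161 + v{\left(12,0 \cdot 1 \right)} = -4161 + \left(\frac{27}{13} + \frac{0 \cdot 1}{47}\right) = -4161 + \left(\frac{27}{13} + \frac{1}{47} \cdot 0\right) = -4161 + \left(\frac{27}{13} + 0\right) = -4161 + \frac{27}{13} = - \frac{54066}{13}$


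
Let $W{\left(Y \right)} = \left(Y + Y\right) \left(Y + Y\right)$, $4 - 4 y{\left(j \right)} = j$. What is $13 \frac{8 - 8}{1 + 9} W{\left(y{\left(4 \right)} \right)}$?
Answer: $0$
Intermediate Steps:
$y{\left(j \right)} = 1 - \frac{j}{4}$
$W{\left(Y \right)} = 4 Y^{2}$ ($W{\left(Y \right)} = 2 Y 2 Y = 4 Y^{2}$)
$13 \frac{8 - 8}{1 + 9} W{\left(y{\left(4 \right)} \right)} = 13 \frac{8 - 8}{1 + 9} \cdot 4 \left(1 - 1\right)^{2} = 13 \cdot \frac{0}{10} \cdot 4 \left(1 - 1\right)^{2} = 13 \cdot 0 \cdot \frac{1}{10} \cdot 4 \cdot 0^{2} = 13 \cdot 0 \cdot 4 \cdot 0 = 0 \cdot 0 = 0$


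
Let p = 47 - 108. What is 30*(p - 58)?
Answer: -3570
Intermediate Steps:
p = -61
30*(p - 58) = 30*(-61 - 58) = 30*(-119) = -3570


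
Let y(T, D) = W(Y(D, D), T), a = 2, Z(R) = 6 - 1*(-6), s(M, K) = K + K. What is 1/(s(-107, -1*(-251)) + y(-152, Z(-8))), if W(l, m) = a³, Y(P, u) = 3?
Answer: 1/510 ≈ 0.0019608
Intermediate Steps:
s(M, K) = 2*K
Z(R) = 12 (Z(R) = 6 + 6 = 12)
W(l, m) = 8 (W(l, m) = 2³ = 8)
y(T, D) = 8
1/(s(-107, -1*(-251)) + y(-152, Z(-8))) = 1/(2*(-1*(-251)) + 8) = 1/(2*251 + 8) = 1/(502 + 8) = 1/510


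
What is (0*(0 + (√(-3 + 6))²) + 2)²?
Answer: 4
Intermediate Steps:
(0*(0 + (√(-3 + 6))²) + 2)² = (0*(0 + (√3)²) + 2)² = (0*(0 + 3) + 2)² = (0*3 + 2)² = (0 + 2)² = 2² = 4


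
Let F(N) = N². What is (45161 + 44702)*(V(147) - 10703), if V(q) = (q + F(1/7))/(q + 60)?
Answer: -9754927444475/10143 ≈ -9.6174e+8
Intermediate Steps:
V(q) = (1/49 + q)/(60 + q) (V(q) = (q + (1/7)²)/(q + 60) = (q + (⅐)²)/(60 + q) = (q + 1/49)/(60 + q) = (1/49 + q)/(60 + q))
(45161 + 44702)*(V(147) - 10703) = (45161 + 44702)*((1/49 + 147)/(60 + 147) - 10703) = 89863*((7204/49)/207 - 10703) = 89863*((1/207)*(7204/49) - 10703) = 89863*(7204/10143 - 10703) = 89863*(-108553325/10143) = -9754927444475/10143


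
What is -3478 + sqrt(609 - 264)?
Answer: -3478 + sqrt(345) ≈ -3459.4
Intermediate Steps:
-3478 + sqrt(609 - 264) = -3478 + sqrt(345)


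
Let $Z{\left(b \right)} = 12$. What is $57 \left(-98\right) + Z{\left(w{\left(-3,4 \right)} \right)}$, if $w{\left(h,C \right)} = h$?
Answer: $-5574$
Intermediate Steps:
$57 \left(-98\right) + Z{\left(w{\left(-3,4 \right)} \right)} = 57 \left(-98\right) + 12 = -5586 + 12 = -5574$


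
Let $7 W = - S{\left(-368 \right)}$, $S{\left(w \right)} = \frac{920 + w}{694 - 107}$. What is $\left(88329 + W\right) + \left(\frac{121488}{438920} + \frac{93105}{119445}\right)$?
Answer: $\frac{158568196647561312}{1795180989455} \approx 88330.0$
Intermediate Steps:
$S{\left(w \right)} = \frac{920}{587} + \frac{w}{587}$ ($S{\left(w \right)} = \frac{920 + w}{587} = \left(920 + w\right) \frac{1}{587} = \frac{920}{587} + \frac{w}{587}$)
$W = - \frac{552}{4109}$ ($W = \frac{\left(-1\right) \left(\frac{920}{587} + \frac{1}{587} \left(-368\right)\right)}{7} = \frac{\left(-1\right) \left(\frac{920}{587} - \frac{368}{587}\right)}{7} = \frac{\left(-1\right) \frac{552}{587}}{7} = \frac{1}{7} \left(- \frac{552}{587}\right) = - \frac{552}{4109} \approx -0.13434$)
$\left(88329 + W\right) + \left(\frac{121488}{438920} + \frac{93105}{119445}\right) = \left(88329 - \frac{552}{4109}\right) + \left(\frac{121488}{438920} + \frac{93105}{119445}\right) = \frac{362943309}{4109} + \left(121488 \cdot \frac{1}{438920} + 93105 \cdot \frac{1}{119445}\right) = \frac{362943309}{4109} + \left(\frac{15186}{54865} + \frac{6207}{7963}\right) = \frac{362943309}{4109} + \frac{461473173}{436889995} = \frac{158568196647561312}{1795180989455}$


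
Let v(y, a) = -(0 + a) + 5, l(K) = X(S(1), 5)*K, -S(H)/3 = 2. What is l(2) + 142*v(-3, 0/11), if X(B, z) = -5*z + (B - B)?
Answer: 660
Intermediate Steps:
S(H) = -6 (S(H) = -3*2 = -6)
X(B, z) = -5*z (X(B, z) = -5*z + 0 = -5*z)
l(K) = -25*K (l(K) = (-5*5)*K = -25*K)
v(y, a) = 5 - a (v(y, a) = -a + 5 = 5 - a)
l(2) + 142*v(-3, 0/11) = -25*2 + 142*(5 - 0/11) = -50 + 142*(5 - 0/11) = -50 + 142*(5 - 1*0) = -50 + 142*(5 + 0) = -50 + 142*5 = -50 + 710 = 660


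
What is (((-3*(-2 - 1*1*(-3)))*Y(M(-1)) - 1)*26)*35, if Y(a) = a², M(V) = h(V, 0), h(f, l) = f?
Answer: -3640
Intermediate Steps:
M(V) = V
(((-3*(-2 - 1*1*(-3)))*Y(M(-1)) - 1)*26)*35 = ((-3*(-2 - 1*1*(-3))*(-1)² - 1)*26)*35 = ((-3*(-2 - 1*(-3))*1 - 1)*26)*35 = ((-3*(-2 + 3)*1 - 1)*26)*35 = ((-3*1*1 - 1)*26)*35 = ((-3*1 - 1)*26)*35 = ((-3 - 1)*26)*35 = -4*26*35 = -104*35 = -3640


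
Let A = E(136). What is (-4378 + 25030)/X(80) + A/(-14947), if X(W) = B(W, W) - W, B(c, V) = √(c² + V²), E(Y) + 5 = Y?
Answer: 77168741/298940 + 5163*√2/20 ≈ 623.22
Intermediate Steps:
E(Y) = -5 + Y
B(c, V) = √(V² + c²)
X(W) = -W + √2*√(W²) (X(W) = √(W² + W²) - W = √(2*W²) - W = √2*√(W²) - W = -W + √2*√(W²))
A = 131 (A = -5 + 136 = 131)
(-4378 + 25030)/X(80) + A/(-14947) = (-4378 + 25030)/(-1*80 + √2*√(80²)) + 131/(-14947) = 20652/(-80 + √2*√6400) + 131*(-1/14947) = 20652/(-80 + √2*80) - 131/14947 = 20652/(-80 + 80*√2) - 131/14947 = -131/14947 + 20652/(-80 + 80*√2)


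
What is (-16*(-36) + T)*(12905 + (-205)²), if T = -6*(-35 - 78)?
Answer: 68882220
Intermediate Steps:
T = 678 (T = -6*(-113) = 678)
(-16*(-36) + T)*(12905 + (-205)²) = (-16*(-36) + 678)*(12905 + (-205)²) = (576 + 678)*(12905 + 42025) = 1254*54930 = 68882220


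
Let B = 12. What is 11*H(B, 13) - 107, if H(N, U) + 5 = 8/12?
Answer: -464/3 ≈ -154.67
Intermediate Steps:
H(N, U) = -13/3 (H(N, U) = -5 + 8/12 = -5 + 8*(1/12) = -5 + ⅔ = -13/3)
11*H(B, 13) - 107 = 11*(-13/3) - 107 = -143/3 - 107 = -464/3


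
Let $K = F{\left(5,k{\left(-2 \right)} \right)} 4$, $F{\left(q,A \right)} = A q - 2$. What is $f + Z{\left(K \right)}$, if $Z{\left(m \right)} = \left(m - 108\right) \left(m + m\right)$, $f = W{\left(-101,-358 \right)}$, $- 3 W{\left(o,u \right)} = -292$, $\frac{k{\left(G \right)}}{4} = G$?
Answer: $\frac{278500}{3} \approx 92833.0$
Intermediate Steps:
$k{\left(G \right)} = 4 G$
$W{\left(o,u \right)} = \frac{292}{3}$ ($W{\left(o,u \right)} = \left(- \frac{1}{3}\right) \left(-292\right) = \frac{292}{3}$)
$F{\left(q,A \right)} = -2 + A q$
$f = \frac{292}{3} \approx 97.333$
$K = -168$ ($K = \left(-2 + 4 \left(-2\right) 5\right) 4 = \left(-2 - 40\right) 4 = \left(-42\right) 4 = -168$)
$Z{\left(m \right)} = 2 m \left(-108 + m\right)$ ($Z{\left(m \right)} = \left(-108 + m\right) 2 m = 2 m \left(-108 + m\right)$)
$f + Z{\left(K \right)} = \frac{292}{3} + 2 \left(-168\right) \left(-108 - 168\right) = \frac{292}{3} + 2 \left(-168\right) \left(-276\right) = \frac{292}{3} + 92736 = \frac{278500}{3}$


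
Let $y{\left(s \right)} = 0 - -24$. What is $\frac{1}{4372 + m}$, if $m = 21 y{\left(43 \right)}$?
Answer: $\frac{1}{4876} \approx 0.00020509$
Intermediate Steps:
$y{\left(s \right)} = 24$ ($y{\left(s \right)} = 0 + 24 = 24$)
$m = 504$ ($m = 21 \cdot 24 = 504$)
$\frac{1}{4372 + m} = \frac{1}{4372 + 504} = \frac{1}{4876}$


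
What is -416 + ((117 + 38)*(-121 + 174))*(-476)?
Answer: -3910756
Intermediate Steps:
-416 + ((117 + 38)*(-121 + 174))*(-476) = -416 + (155*53)*(-476) = -416 + 8215*(-476) = -416 - 3910340 = -3910756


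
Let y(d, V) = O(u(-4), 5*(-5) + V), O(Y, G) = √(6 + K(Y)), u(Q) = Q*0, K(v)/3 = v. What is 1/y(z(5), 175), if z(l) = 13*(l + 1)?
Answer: √6/6 ≈ 0.40825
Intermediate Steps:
K(v) = 3*v
u(Q) = 0
O(Y, G) = √(6 + 3*Y)
z(l) = 13 + 13*l (z(l) = 13*(1 + l) = 13 + 13*l)
y(d, V) = √6 (y(d, V) = √(6 + 3*0) = √(6 + 0) = √6)
1/y(z(5), 175) = 1/(√6) = √6/6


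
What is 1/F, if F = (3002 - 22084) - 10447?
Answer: -1/29529 ≈ -3.3865e-5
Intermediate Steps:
F = -29529 (F = -19082 - 10447 = -29529)
1/F = 1/(-29529) = -1/29529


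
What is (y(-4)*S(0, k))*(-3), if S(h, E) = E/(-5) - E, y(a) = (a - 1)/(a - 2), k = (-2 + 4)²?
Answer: 12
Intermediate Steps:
k = 4 (k = 2² = 4)
y(a) = (-1 + a)/(-2 + a)
S(h, E) = -6*E/5 (S(h, E) = E*(-⅕) - E = -E/5 - E = -6*E/5)
(y(-4)*S(0, k))*(-3) = (((-1 - 4)/(-2 - 4))*(-6/5*4))*(-3) = ((-5/(-6))*(-24/5))*(-3) = (-⅙*(-5)*(-24/5))*(-3) = ((⅚)*(-24/5))*(-3) = -4*(-3) = 12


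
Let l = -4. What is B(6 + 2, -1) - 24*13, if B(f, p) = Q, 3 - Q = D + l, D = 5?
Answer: -310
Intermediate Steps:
Q = 2 (Q = 3 - (5 - 4) = 3 - 1*1 = 3 - 1 = 2)
B(f, p) = 2
B(6 + 2, -1) - 24*13 = 2 - 24*13 = 2 - 312 = -310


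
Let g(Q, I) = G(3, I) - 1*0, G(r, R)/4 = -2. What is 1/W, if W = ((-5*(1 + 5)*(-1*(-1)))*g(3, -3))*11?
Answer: 1/2640 ≈ 0.00037879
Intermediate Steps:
G(r, R) = -8 (G(r, R) = 4*(-2) = -8)
g(Q, I) = -8 (g(Q, I) = -8 - 1*0 = -8 + 0 = -8)
W = 2640 (W = (-5*(1 + 5)*(-1*(-1))*(-8))*11 = (-30*(-8))*11 = (-5*6*(-8))*11 = -30*(-8)*11 = 240*11 = 2640)
1/W = 1/2640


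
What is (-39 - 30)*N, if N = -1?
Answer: 69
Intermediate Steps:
(-39 - 30)*N = (-39 - 30)*(-1) = -69*(-1) = 69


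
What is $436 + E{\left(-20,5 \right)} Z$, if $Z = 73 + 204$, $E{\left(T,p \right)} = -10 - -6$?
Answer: $-672$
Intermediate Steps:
$E{\left(T,p \right)} = -4$ ($E{\left(T,p \right)} = -10 + 6 = -4$)
$Z = 277$
$436 + E{\left(-20,5 \right)} Z = 436 - 1108 = -672$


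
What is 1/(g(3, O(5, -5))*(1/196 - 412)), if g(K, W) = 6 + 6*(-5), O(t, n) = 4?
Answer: 49/484506 ≈ 0.00010113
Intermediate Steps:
g(K, W) = -24 (g(K, W) = 6 - 30 = -24)
1/(g(3, O(5, -5))*(1/196 - 412)) = 1/(-24*(1/196 - 412)) = 1/(-24*(-80751/196)) = 1/(484506/49) = 49/484506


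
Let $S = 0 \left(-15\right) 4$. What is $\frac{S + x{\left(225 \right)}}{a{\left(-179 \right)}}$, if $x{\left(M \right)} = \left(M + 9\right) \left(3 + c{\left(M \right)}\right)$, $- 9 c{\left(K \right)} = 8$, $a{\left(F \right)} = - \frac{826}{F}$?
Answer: $\frac{44213}{413} \approx 107.05$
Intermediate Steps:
$c{\left(K \right)} = - \frac{8}{9}$ ($c{\left(K \right)} = \left(- \frac{1}{9}\right) 8 = - \frac{8}{9}$)
$S = 0$ ($S = 0 \cdot 4 = 0$)
$x{\left(M \right)} = 19 + \frac{19 M}{9}$ ($x{\left(M \right)} = \left(M + 9\right) \left(3 - \frac{8}{9}\right) = \left(9 + M\right) \frac{19}{9} = 19 + \frac{19 M}{9}$)
$\frac{S + x{\left(225 \right)}}{a{\left(-179 \right)}} = \frac{0 + \left(19 + \frac{19}{9} \cdot 225\right)}{\left(-826\right) \frac{1}{-179}} = \frac{0 + \left(19 + 475\right)}{\left(-826\right) \left(- \frac{1}{179}\right)} = \frac{0 + 494}{\frac{826}{179}} = 494 \cdot \frac{179}{826} = \frac{44213}{413}$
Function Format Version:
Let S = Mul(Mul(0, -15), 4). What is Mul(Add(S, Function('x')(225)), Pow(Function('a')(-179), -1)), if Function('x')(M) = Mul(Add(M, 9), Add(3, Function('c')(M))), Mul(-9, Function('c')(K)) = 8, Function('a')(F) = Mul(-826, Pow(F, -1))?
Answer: Rational(44213, 413) ≈ 107.05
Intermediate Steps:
Function('c')(K) = Rational(-8, 9) (Function('c')(K) = Mul(Rational(-1, 9), 8) = Rational(-8, 9))
S = 0 (S = Mul(0, 4) = 0)
Function('x')(M) = Add(19, Mul(Rational(19, 9), M)) (Function('x')(M) = Mul(Add(M, 9), Add(3, Rational(-8, 9))) = Mul(Add(9, M), Rational(19, 9)) = Add(19, Mul(Rational(19, 9), M)))
Mul(Add(S, Function('x')(225)), Pow(Function('a')(-179), -1)) = Mul(Add(0, Add(19, Mul(Rational(19, 9), 225))), Pow(Mul(-826, Pow(-179, -1)), -1)) = Mul(Add(0, Add(19, 475)), Pow(Mul(-826, Rational(-1, 179)), -1)) = Mul(Add(0, 494), Pow(Rational(826, 179), -1)) = Mul(494, Rational(179, 826)) = Rational(44213, 413)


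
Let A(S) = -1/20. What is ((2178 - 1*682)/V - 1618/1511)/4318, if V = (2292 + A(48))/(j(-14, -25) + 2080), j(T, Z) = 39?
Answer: 47861978889/149538231911 ≈ 0.32007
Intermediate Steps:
A(S) = -1/20 (A(S) = -1*1/20 = -1/20)
V = 45839/42380 (V = (2292 - 1/20)/(39 + 2080) = (45839/20)/2119 = (45839/20)*(1/2119) = 45839/42380 ≈ 1.0816)
((2178 - 1*682)/V - 1618/1511)/4318 = ((2178 - 1*682)/(45839/42380) - 1618/1511)/4318 = ((2178 - 682)*(42380/45839) - 1618*1/1511)*(1/4318) = (1496*(42380/45839) - 1618/1511)*(1/4318) = (63400480/45839 - 1618/1511)*(1/4318) = (95723957778/69262729)*(1/4318) = 47861978889/149538231911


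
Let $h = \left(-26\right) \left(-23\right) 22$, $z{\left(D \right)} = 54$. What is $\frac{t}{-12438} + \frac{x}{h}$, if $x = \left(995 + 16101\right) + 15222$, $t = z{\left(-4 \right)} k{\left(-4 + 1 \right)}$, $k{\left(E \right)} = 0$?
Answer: $\frac{113}{46} \approx 2.4565$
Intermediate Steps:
$t = 0$ ($t = 54 \cdot 0 = 0$)
$h = 13156$ ($h = 598 \cdot 22 = 13156$)
$x = 32318$ ($x = 17096 + 15222 = 32318$)
$\frac{t}{-12438} + \frac{x}{h} = \frac{0}{-12438} + \frac{32318}{13156} = 0 \left(- \frac{1}{12438}\right) + 32318 \cdot \frac{1}{13156} = 0 + \frac{113}{46} = \frac{113}{46}$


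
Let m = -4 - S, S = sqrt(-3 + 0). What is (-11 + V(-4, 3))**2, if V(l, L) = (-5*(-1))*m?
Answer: 886 + 310*I*sqrt(3) ≈ 886.0 + 536.94*I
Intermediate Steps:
S = I*sqrt(3) (S = sqrt(-3) = I*sqrt(3) ≈ 1.732*I)
m = -4 - I*sqrt(3) ≈ -4.0 - 1.732*I
V(l, L) = -20 - 5*I*sqrt(3) (V(l, L) = (-5*(-1))*(-4 - I*sqrt(3)) = 5*(-4 - I*sqrt(3)) = -20 - 5*I*sqrt(3))
(-11 + V(-4, 3))**2 = (-11 + (-20 - 5*I*sqrt(3)))**2 = (-31 - 5*I*sqrt(3))**2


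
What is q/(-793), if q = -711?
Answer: 711/793 ≈ 0.89660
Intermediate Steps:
q/(-793) = -711/(-793) = -711*(-1/793) = 711/793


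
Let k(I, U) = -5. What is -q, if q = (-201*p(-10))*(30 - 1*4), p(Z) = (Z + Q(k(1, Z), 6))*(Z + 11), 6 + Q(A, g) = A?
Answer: -109746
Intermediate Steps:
Q(A, g) = -6 + A
p(Z) = (-11 + Z)*(11 + Z) (p(Z) = (Z + (-6 - 5))*(Z + 11) = (Z - 11)*(11 + Z) = (-11 + Z)*(11 + Z))
q = 109746 (q = (-201*(-121 + (-10)²))*(30 - 1*4) = (-201*(-121 + 100))*(30 - 4) = -201*(-21)*26 = 4221*26 = 109746)
-q = -1*109746 = -109746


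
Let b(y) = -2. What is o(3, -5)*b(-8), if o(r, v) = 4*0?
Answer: 0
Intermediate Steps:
o(r, v) = 0
o(3, -5)*b(-8) = 0*(-2) = 0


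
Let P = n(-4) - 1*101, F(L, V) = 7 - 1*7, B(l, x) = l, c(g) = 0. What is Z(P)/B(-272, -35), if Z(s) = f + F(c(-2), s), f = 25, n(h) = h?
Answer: -25/272 ≈ -0.091912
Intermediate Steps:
F(L, V) = 0 (F(L, V) = 7 - 7 = 0)
P = -105 (P = -4 - 1*101 = -4 - 101 = -105)
Z(s) = 25 (Z(s) = 25 + 0 = 25)
Z(P)/B(-272, -35) = 25/(-272) = 25*(-1/272) = -25/272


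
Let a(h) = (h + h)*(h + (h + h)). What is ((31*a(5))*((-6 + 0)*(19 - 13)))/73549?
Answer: -167400/73549 ≈ -2.2760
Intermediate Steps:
a(h) = 6*h**2 (a(h) = (2*h)*(h + 2*h) = (2*h)*(3*h) = 6*h**2)
((31*a(5))*((-6 + 0)*(19 - 13)))/73549 = ((31*(6*5**2))*((-6 + 0)*(19 - 13)))/73549 = ((31*(6*25))*(-6*6))*(1/73549) = ((31*150)*(-36))*(1/73549) = (4650*(-36))*(1/73549) = -167400*1/73549 = -167400/73549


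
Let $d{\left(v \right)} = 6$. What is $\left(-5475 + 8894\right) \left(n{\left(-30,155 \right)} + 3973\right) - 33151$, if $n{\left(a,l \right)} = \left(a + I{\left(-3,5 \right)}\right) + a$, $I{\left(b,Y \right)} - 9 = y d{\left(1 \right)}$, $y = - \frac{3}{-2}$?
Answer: $13406938$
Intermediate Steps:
$y = \frac{3}{2}$ ($y = \left(-3\right) \left(- \frac{1}{2}\right) = \frac{3}{2} \approx 1.5$)
$I{\left(b,Y \right)} = 18$ ($I{\left(b,Y \right)} = 9 + \frac{3}{2} \cdot 6 = 9 + 9 = 18$)
$n{\left(a,l \right)} = 18 + 2 a$ ($n{\left(a,l \right)} = \left(a + 18\right) + a = \left(18 + a\right) + a = 18 + 2 a$)
$\left(-5475 + 8894\right) \left(n{\left(-30,155 \right)} + 3973\right) - 33151 = \left(-5475 + 8894\right) \left(\left(18 + 2 \left(-30\right)\right) + 3973\right) - 33151 = 3419 \left(\left(18 - 60\right) + 3973\right) - 33151 = 3419 \left(-42 + 3973\right) - 33151 = 3419 \cdot 3931 - 33151 = 13440089 - 33151 = 13406938$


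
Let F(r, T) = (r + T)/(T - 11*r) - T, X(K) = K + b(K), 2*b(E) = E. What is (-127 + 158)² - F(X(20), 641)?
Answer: 497551/311 ≈ 1599.8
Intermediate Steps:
b(E) = E/2
X(K) = 3*K/2 (X(K) = K + K/2 = 3*K/2)
F(r, T) = -T + (T + r)/(T - 11*r) (F(r, T) = (T + r)/(T - 11*r) - T = -T + (T + r)/(T - 11*r))
(-127 + 158)² - F(X(20), 641) = (-127 + 158)² - (641 + (3/2)*20 - 1*641² + 11*641*((3/2)*20))/(641 - 33*20/2) = 31² - (641 + 30 - 1*410881 + 11*641*30)/(641 - 11*30) = 961 - (641 + 30 - 410881 + 211530)/(641 - 330) = 961 - (-198680)/311 = 961 - 1*(-198680/311) = 961 + 198680/311 = 497551/311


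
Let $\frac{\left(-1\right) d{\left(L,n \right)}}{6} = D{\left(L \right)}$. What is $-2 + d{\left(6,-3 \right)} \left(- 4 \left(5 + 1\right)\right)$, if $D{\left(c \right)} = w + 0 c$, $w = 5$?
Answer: $718$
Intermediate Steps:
$D{\left(c \right)} = 5$ ($D{\left(c \right)} = 5 + 0 c = 5 + 0 = 5$)
$d{\left(L,n \right)} = -30$ ($d{\left(L,n \right)} = \left(-6\right) 5 = -30$)
$-2 + d{\left(6,-3 \right)} \left(- 4 \left(5 + 1\right)\right) = -2 - 30 \left(- 4 \left(5 + 1\right)\right) = -2 - 30 \left(\left(-4\right) 6\right) = -2 - -720 = -2 + 720 = 718$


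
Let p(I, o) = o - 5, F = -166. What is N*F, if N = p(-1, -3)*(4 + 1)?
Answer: 6640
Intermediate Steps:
p(I, o) = -5 + o
N = -40 (N = (-5 - 3)*(4 + 1) = -8*5 = -40)
N*F = -40*(-166) = 6640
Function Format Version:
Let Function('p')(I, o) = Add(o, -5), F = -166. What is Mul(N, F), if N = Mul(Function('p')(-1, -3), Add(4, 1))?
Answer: 6640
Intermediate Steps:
Function('p')(I, o) = Add(-5, o)
N = -40 (N = Mul(Add(-5, -3), Add(4, 1)) = Mul(-8, 5) = -40)
Mul(N, F) = Mul(-40, -166) = 6640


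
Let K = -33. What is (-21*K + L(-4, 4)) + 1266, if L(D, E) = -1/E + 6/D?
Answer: 7829/4 ≈ 1957.3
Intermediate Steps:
(-21*K + L(-4, 4)) + 1266 = (-21*(-33) + (-1/4 + 6/(-4))) + 1266 = (693 + (-1*¼ + 6*(-¼))) + 1266 = (693 + (-¼ - 3/2)) + 1266 = (693 - 7/4) + 1266 = 2765/4 + 1266 = 7829/4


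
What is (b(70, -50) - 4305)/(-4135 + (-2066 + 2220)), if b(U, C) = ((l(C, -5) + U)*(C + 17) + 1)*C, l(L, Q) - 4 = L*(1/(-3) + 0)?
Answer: -48415/1327 ≈ -36.485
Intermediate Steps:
l(L, Q) = 4 - L/3 (l(L, Q) = 4 + L*(1/(-3) + 0) = 4 + L*(-1/3 + 0) = 4 + L*(-1/3) = 4 - L/3)
b(U, C) = C*(1 + (17 + C)*(4 + U - C/3)) (b(U, C) = (((4 - C/3) + U)*(C + 17) + 1)*C = ((4 + U - C/3)*(17 + C) + 1)*C = ((17 + C)*(4 + U - C/3) + 1)*C = (1 + (17 + C)*(4 + U - C/3))*C = C*(1 + (17 + C)*(4 + U - C/3)))
(b(70, -50) - 4305)/(-4135 + (-2066 + 2220)) = ((1/3)*(-50)*(207 - 1*(-50)**2 - 5*(-50) + 51*70 + 3*(-50)*70) - 4305)/(-4135 + (-2066 + 2220)) = ((1/3)*(-50)*(207 - 1*2500 + 250 + 3570 - 10500) - 4305)/(-4135 + 154) = ((1/3)*(-50)*(207 - 2500 + 250 + 3570 - 10500) - 4305)/(-3981) = ((1/3)*(-50)*(-8973) - 4305)*(-1/3981) = (149550 - 4305)*(-1/3981) = 145245*(-1/3981) = -48415/1327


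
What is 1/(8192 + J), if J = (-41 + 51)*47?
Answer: 1/8662 ≈ 0.00011545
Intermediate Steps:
J = 470 (J = 10*47 = 470)
1/(8192 + J) = 1/(8192 + 470) = 1/8662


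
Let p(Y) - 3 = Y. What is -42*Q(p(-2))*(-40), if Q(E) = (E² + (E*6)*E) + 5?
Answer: 20160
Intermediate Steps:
p(Y) = 3 + Y
Q(E) = 5 + 7*E² (Q(E) = (E² + (6*E)*E) + 5 = (E² + 6*E²) + 5 = 7*E² + 5 = 5 + 7*E²)
-42*Q(p(-2))*(-40) = -42*(5 + 7*(3 - 2)²)*(-40) = -42*(5 + 7*1²)*(-40) = -42*(5 + 7*1)*(-40) = -42*(5 + 7)*(-40) = -42*12*(-40) = -504*(-40) = 20160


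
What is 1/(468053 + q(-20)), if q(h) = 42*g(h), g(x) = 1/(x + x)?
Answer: 20/9361039 ≈ 2.1365e-6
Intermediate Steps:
g(x) = 1/(2*x)
q(h) = 21/h (q(h) = 42*(1/(2*h)) = 21/h)
1/(468053 + q(-20)) = 1/(468053 + 21/(-20)) = 1/(468053 + 21*(-1/20)) = 1/(468053 - 21/20) = 1/(9361039/20) = 20/9361039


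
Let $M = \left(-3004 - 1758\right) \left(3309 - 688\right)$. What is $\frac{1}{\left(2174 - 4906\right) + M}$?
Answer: $- \frac{1}{12483934} \approx -8.0103 \cdot 10^{-8}$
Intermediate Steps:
$M = -12481202$ ($M = \left(-4762\right) 2621 = -12481202$)
$\frac{1}{\left(2174 - 4906\right) + M} = \frac{1}{\left(2174 - 4906\right) - 12481202} = \frac{1}{-2732 - 12481202} = \frac{1}{-12483934} = - \frac{1}{12483934}$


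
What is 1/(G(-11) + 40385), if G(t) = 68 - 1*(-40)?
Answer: 1/40493 ≈ 2.4696e-5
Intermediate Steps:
G(t) = 108 (G(t) = 68 + 40 = 108)
1/(G(-11) + 40385) = 1/(108 + 40385) = 1/40493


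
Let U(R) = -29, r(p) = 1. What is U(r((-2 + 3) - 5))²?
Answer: 841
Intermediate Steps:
U(r((-2 + 3) - 5))² = (-29)² = 841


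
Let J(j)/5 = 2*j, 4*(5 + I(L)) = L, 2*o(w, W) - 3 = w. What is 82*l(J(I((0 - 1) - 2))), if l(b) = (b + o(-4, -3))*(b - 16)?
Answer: 349566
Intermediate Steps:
o(w, W) = 3/2 + w/2
I(L) = -5 + L/4
J(j) = 10*j (J(j) = 5*(2*j) = 10*j)
l(b) = (-16 + b)*(-1/2 + b) (l(b) = (b + (3/2 + (1/2)*(-4)))*(b - 16) = (b + (3/2 - 2))*(-16 + b) = (b - 1/2)*(-16 + b) = (-1/2 + b)*(-16 + b) = (-16 + b)*(-1/2 + b))
82*l(J(I((0 - 1) - 2))) = 82*(8 + (10*(-5 + ((0 - 1) - 2)/4))**2 - 165*(-5 + ((0 - 1) - 2)/4)) = 82*(8 + (10*(-5 + (-1 - 2)/4))**2 - 165*(-5 + (-1 - 2)/4)) = 82*(8 + (10*(-5 + (1/4)*(-3)))**2 - 165*(-5 + (1/4)*(-3))) = 82*(8 + (10*(-5 - 3/4))**2 - 165*(-5 - 3/4)) = 82*(8 + (10*(-23/4))**2 - 165*(-23)/4) = 82*(8 + (-115/2)**2 - 33/2*(-115/2)) = 82*(8 + 13225/4 + 3795/4) = 82*4263 = 349566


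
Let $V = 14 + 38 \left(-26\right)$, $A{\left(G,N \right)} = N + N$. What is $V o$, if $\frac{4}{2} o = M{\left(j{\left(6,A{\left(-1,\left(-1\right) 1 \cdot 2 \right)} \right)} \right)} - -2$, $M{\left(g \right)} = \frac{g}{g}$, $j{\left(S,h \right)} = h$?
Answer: $-1461$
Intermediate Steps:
$A{\left(G,N \right)} = 2 N$
$M{\left(g \right)} = 1$
$o = \frac{3}{2}$ ($o = \frac{1 - -2}{2} = \frac{1 + 2}{2} = \frac{1}{2} \cdot 3 = \frac{3}{2} \approx 1.5$)
$V = -974$ ($V = 14 - 988 = -974$)
$V o = \left(-974\right) \frac{3}{2} = -1461$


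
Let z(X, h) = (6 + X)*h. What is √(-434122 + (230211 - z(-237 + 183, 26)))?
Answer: I*√202663 ≈ 450.18*I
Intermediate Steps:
z(X, h) = h*(6 + X)
√(-434122 + (230211 - z(-237 + 183, 26))) = √(-434122 + (230211 - 26*(6 + (-237 + 183)))) = √(-434122 + (230211 - 26*(6 - 54))) = √(-434122 + (230211 - 26*(-48))) = √(-434122 + (230211 - 1*(-1248))) = √(-434122 + (230211 + 1248)) = √(-434122 + 231459) = √(-202663) = I*√202663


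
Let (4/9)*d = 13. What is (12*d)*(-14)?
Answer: -4914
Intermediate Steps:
d = 117/4 (d = (9/4)*13 = 117/4 ≈ 29.250)
(12*d)*(-14) = (12*(117/4))*(-14) = 351*(-14) = -4914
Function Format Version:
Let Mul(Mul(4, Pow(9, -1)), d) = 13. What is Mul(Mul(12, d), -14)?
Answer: -4914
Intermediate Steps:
d = Rational(117, 4) (d = Mul(Rational(9, 4), 13) = Rational(117, 4) ≈ 29.250)
Mul(Mul(12, d), -14) = Mul(Mul(12, Rational(117, 4)), -14) = Mul(351, -14) = -4914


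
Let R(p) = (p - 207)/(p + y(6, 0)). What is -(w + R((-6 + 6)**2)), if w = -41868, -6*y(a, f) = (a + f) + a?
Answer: 83529/2 ≈ 41765.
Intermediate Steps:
y(a, f) = -a/3 - f/6 (y(a, f) = -((a + f) + a)/6 = -(f + 2*a)/6 = -a/3 - f/6)
R(p) = (-207 + p)/(-2 + p) (R(p) = (p - 207)/(p + (-1/3*6 - 1/6*0)) = (-207 + p)/(p + (-2 + 0)) = (-207 + p)/(p - 2) = (-207 + p)/(-2 + p))
-(w + R((-6 + 6)**2)) = -(-41868 + (-207 + (-6 + 6)**2)/(-2 + (-6 + 6)**2)) = -(-41868 + (-207 + 0**2)/(-2 + 0**2)) = -(-41868 + (-207 + 0)/(-2 + 0)) = -(-41868 - 207/(-2)) = -(-41868 - 1/2*(-207)) = -(-41868 + 207/2) = -1*(-83529/2) = 83529/2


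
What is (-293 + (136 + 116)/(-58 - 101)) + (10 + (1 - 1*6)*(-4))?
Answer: -14023/53 ≈ -264.58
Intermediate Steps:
(-293 + (136 + 116)/(-58 - 101)) + (10 + (1 - 1*6)*(-4)) = (-293 + 252/(-159)) + (10 + (1 - 6)*(-4)) = (-293 + 252*(-1/159)) + (10 - 5*(-4)) = (-293 - 84/53) + (10 + 20) = -15613/53 + 30 = -14023/53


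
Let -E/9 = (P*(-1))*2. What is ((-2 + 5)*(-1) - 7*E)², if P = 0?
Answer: 9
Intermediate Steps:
E = 0 (E = -9*0*(-1)*2 = -0*2 = -9*0 = 0)
((-2 + 5)*(-1) - 7*E)² = ((-2 + 5)*(-1) - 7*0)² = (3*(-1) + 0)² = (-3 + 0)² = (-3)² = 9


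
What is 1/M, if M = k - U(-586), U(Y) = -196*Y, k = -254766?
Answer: -1/369622 ≈ -2.7055e-6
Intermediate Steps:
M = -369622 (M = -254766 - (-196)*(-586) = -254766 - 1*114856 = -254766 - 114856 = -369622)
1/M = 1/(-369622) = -1/369622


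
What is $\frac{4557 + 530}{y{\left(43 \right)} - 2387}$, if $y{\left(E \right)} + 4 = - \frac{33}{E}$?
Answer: $- \frac{218741}{102846} \approx -2.1269$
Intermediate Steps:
$y{\left(E \right)} = -4 - \frac{33}{E}$
$\frac{4557 + 530}{y{\left(43 \right)} - 2387} = \frac{4557 + 530}{\left(-4 - \frac{33}{43}\right) - 2387} = \frac{5087}{\left(-4 - \frac{33}{43}\right) - 2387} = \frac{5087}{- \frac{205}{43} - 2387} = \frac{5087}{- \frac{102846}{43}} = 5087 \left(- \frac{43}{102846}\right) = - \frac{218741}{102846}$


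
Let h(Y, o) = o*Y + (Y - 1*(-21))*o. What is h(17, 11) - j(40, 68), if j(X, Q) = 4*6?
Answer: 581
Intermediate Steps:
j(X, Q) = 24
h(Y, o) = Y*o + o*(21 + Y) (h(Y, o) = Y*o + (Y + 21)*o = Y*o + (21 + Y)*o = Y*o + o*(21 + Y))
h(17, 11) - j(40, 68) = 11*(21 + 2*17) - 1*24 = 11*(21 + 34) - 24 = 11*55 - 24 = 605 - 24 = 581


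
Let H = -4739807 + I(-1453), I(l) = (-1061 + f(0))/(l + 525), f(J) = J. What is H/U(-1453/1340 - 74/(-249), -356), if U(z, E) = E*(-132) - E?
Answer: -4398539835/43938944 ≈ -100.11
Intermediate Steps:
U(z, E) = -133*E (U(z, E) = -132*E - E = -133*E)
I(l) = -1061/(525 + l) (I(l) = (-1061 + 0)/(l + 525) = -1061/(525 + l))
H = -4398539835/928 (H = -4739807 - 1061/(525 - 1453) = -4739807 - 1061/(-928) = -4739807 - 1061*(-1/928) = -4739807 + 1061/928 = -4398539835/928 ≈ -4.7398e+6)
H/U(-1453/1340 - 74/(-249), -356) = -4398539835/(928*((-133*(-356)))) = -4398539835/928/47348 = -4398539835/928*1/47348 = -4398539835/43938944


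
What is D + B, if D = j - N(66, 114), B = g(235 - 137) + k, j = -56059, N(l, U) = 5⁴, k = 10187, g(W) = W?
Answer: -46399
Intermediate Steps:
N(l, U) = 625
B = 10285 (B = (235 - 137) + 10187 = 98 + 10187 = 10285)
D = -56684 (D = -56059 - 1*625 = -56059 - 625 = -56684)
D + B = -56684 + 10285 = -46399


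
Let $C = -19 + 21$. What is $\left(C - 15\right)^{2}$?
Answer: $169$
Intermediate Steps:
$C = 2$
$\left(C - 15\right)^{2} = \left(2 - 15\right)^{2} = \left(-13\right)^{2} = 169$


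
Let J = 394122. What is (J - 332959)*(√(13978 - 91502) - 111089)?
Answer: -6794536507 + 122326*I*√19381 ≈ -6.7945e+9 + 1.703e+7*I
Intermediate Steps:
(J - 332959)*(√(13978 - 91502) - 111089) = (394122 - 332959)*(√(13978 - 91502) - 111089) = 61163*(√(-77524) - 111089) = 61163*(2*I*√19381 - 111089) = 61163*(-111089 + 2*I*√19381) = -6794536507 + 122326*I*√19381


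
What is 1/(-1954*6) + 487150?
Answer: 5711346599/11724 ≈ 4.8715e+5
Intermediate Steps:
1/(-1954*6) + 487150 = 1/(-11724) + 487150 = -1/11724 + 487150 = 5711346599/11724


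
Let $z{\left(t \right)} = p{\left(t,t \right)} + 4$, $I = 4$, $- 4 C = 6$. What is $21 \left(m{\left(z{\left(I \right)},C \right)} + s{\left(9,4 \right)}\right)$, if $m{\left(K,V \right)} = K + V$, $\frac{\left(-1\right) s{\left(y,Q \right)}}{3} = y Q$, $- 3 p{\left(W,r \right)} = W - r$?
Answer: $- \frac{4431}{2} \approx -2215.5$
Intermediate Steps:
$C = - \frac{3}{2}$ ($C = \left(- \frac{1}{4}\right) 6 = - \frac{3}{2} \approx -1.5$)
$p{\left(W,r \right)} = - \frac{W}{3} + \frac{r}{3}$ ($p{\left(W,r \right)} = - \frac{W - r}{3} = - \frac{W}{3} + \frac{r}{3}$)
$s{\left(y,Q \right)} = - 3 Q y$ ($s{\left(y,Q \right)} = - 3 y Q = - 3 Q y$)
$z{\left(t \right)} = 4$ ($z{\left(t \right)} = \left(- \frac{t}{3} + \frac{t}{3}\right) + 4 = 0 + 4 = 4$)
$21 \left(m{\left(z{\left(I \right)},C \right)} + s{\left(9,4 \right)}\right) = 21 \left(\left(4 - \frac{3}{2}\right) - 12 \cdot 9\right) = 21 \left(\frac{5}{2} - 108\right) = 21 \left(- \frac{211}{2}\right) = - \frac{4431}{2}$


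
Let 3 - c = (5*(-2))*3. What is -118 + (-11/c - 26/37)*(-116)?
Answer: 242/111 ≈ 2.1802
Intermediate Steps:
c = 33 (c = 3 - 5*(-2)*3 = 3 - (-10)*3 = 3 - 1*(-30) = 3 + 30 = 33)
-118 + (-11/c - 26/37)*(-116) = -118 + (-11/33 - 26/37)*(-116) = -118 + (-11*1/33 - 26*1/37)*(-116) = -118 + (-1/3 - 26/37)*(-116) = -118 - 115/111*(-116) = -118 + 13340/111 = 242/111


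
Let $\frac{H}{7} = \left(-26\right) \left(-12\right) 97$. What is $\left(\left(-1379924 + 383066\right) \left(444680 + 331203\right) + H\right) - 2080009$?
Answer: $-773447043775$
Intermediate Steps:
$H = 211848$ ($H = 7 \left(-26\right) \left(-12\right) 97 = 7 \cdot 312 \cdot 97 = 7 \cdot 30264 = 211848$)
$\left(\left(-1379924 + 383066\right) \left(444680 + 331203\right) + H\right) - 2080009 = \left(\left(-1379924 + 383066\right) \left(444680 + 331203\right) + 211848\right) - 2080009 = \left(\left(-996858\right) 775883 + 211848\right) - 2080009 = \left(-773445175614 + 211848\right) - 2080009 = -773444963766 - 2080009 = -773447043775$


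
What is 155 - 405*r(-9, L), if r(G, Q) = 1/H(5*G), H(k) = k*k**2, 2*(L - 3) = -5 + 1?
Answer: 34876/225 ≈ 155.00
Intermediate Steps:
L = 1 (L = 3 + (-5 + 1)/2 = 3 + (1/2)*(-4) = 3 - 2 = 1)
H(k) = k**3
r(G, Q) = 1/(125*G**3) (r(G, Q) = 1/((5*G)**3) = 1/(125*G**3))
155 - 405*r(-9, L) = 155 - 81/(25*(-9)**3) = 155 - 81*(-1)/(25*729) = 155 - 405*(-1/91125) = 155 + 1/225 = 34876/225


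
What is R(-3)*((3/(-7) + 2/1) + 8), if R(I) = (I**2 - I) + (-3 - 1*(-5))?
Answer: 134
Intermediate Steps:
R(I) = 2 + I**2 - I (R(I) = (I**2 - I) + (-3 + 5) = (I**2 - I) + 2 = 2 + I**2 - I)
R(-3)*((3/(-7) + 2/1) + 8) = (2 + (-3)**2 - 1*(-3))*((3/(-7) + 2/1) + 8) = (2 + 9 + 3)*((3*(-1/7) + 2*1) + 8) = 14*((-3/7 + 2) + 8) = 14*(11/7 + 8) = 14*(67/7) = 134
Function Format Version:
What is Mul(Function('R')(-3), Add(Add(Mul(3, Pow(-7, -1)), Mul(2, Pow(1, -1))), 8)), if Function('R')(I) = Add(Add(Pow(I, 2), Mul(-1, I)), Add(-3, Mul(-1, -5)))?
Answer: 134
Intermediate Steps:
Function('R')(I) = Add(2, Pow(I, 2), Mul(-1, I)) (Function('R')(I) = Add(Add(Pow(I, 2), Mul(-1, I)), Add(-3, 5)) = Add(Add(Pow(I, 2), Mul(-1, I)), 2) = Add(2, Pow(I, 2), Mul(-1, I)))
Mul(Function('R')(-3), Add(Add(Mul(3, Pow(-7, -1)), Mul(2, Pow(1, -1))), 8)) = Mul(Add(2, Pow(-3, 2), Mul(-1, -3)), Add(Add(Mul(3, Pow(-7, -1)), Mul(2, Pow(1, -1))), 8)) = Mul(Add(2, 9, 3), Add(Add(Mul(3, Rational(-1, 7)), Mul(2, 1)), 8)) = Mul(14, Add(Add(Rational(-3, 7), 2), 8)) = Mul(14, Add(Rational(11, 7), 8)) = Mul(14, Rational(67, 7)) = 134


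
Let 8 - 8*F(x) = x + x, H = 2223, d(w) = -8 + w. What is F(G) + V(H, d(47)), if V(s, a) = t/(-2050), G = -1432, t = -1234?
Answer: 368592/1025 ≈ 359.60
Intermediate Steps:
V(s, a) = 617/1025 (V(s, a) = -1234/(-2050) = -1234*(-1/2050) = 617/1025)
F(x) = 1 - x/4 (F(x) = 1 - (x + x)/8 = 1 - x/4)
F(G) + V(H, d(47)) = (1 - ¼*(-1432)) + 617/1025 = (1 + 358) + 617/1025 = 359 + 617/1025 = 368592/1025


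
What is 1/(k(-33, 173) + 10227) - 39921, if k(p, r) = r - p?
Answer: -416495792/10433 ≈ -39921.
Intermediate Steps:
1/(k(-33, 173) + 10227) - 39921 = 1/((173 - 1*(-33)) + 10227) - 39921 = 1/((173 + 33) + 10227) - 39921 = 1/(206 + 10227) - 39921 = 1/10433 - 39921 = -416495792/10433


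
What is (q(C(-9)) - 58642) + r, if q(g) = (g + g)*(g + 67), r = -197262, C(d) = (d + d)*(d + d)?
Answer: -2536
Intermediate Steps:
C(d) = 4*d² (C(d) = (2*d)*(2*d) = 4*d²)
q(g) = 2*g*(67 + g) (q(g) = (2*g)*(67 + g) = 2*g*(67 + g))
(q(C(-9)) - 58642) + r = (2*(4*(-9)²)*(67 + 4*(-9)²) - 58642) - 197262 = (2*(4*81)*(67 + 4*81) - 58642) - 197262 = (2*324*(67 + 324) - 58642) - 197262 = (2*324*391 - 58642) - 197262 = (253368 - 58642) - 197262 = 194726 - 197262 = -2536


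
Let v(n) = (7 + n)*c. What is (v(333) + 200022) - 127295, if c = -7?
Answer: 70347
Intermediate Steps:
v(n) = -49 - 7*n (v(n) = (7 + n)*(-7) = -49 - 7*n)
(v(333) + 200022) - 127295 = ((-49 - 7*333) + 200022) - 127295 = ((-49 - 2331) + 200022) - 127295 = (-2380 + 200022) - 127295 = 197642 - 127295 = 70347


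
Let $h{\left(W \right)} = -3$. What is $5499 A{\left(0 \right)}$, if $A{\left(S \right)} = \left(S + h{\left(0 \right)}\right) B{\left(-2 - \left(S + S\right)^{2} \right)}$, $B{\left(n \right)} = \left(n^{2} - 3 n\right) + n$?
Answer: $-131976$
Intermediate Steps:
$B{\left(n \right)} = n^{2} - 2 n$
$A{\left(S \right)} = \left(-4 - 4 S^{2}\right) \left(-3 + S\right) \left(-2 - 4 S^{2}\right)$ ($A{\left(S \right)} = \left(S - 3\right) \left(-2 - \left(S + S\right)^{2}\right) \left(-2 - \left(2 + \left(S + S\right)^{2}\right)\right) = \left(-3 + S\right) \left(-2 - \left(2 S\right)^{2}\right) \left(-2 - \left(2 + \left(2 S\right)^{2}\right)\right) = \left(-3 + S\right) \left(-2 - 4 S^{2}\right) \left(-2 - \left(2 + 4 S^{2}\right)\right) = \left(-3 + S\right) \left(-2 - 4 S^{2}\right) \left(-4 - 4 S^{2}\right) = \left(-3 + S\right) \left(-4 - 4 S^{2}\right) \left(-2 - 4 S^{2}\right) = \left(-4 - 4 S^{2}\right) \left(-3 + S\right) \left(-2 - 4 S^{2}\right)$)
$5499 A{\left(0 \right)} = 5499 \cdot 8 \left(1 + 0^{2}\right) \left(1 + 2 \cdot 0^{2}\right) \left(-3 + 0\right) = 5499 \cdot 8 \left(1 + 0\right) \left(1 + 2 \cdot 0\right) \left(-3\right) = 5499 \cdot 8 \cdot 1 \left(1 + 0\right) \left(-3\right) = 5499 \cdot 8 \cdot 1 \cdot 1 \left(-3\right) = 5499 \left(-24\right) = -131976$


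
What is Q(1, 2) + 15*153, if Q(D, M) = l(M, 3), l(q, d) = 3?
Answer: 2298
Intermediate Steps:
Q(D, M) = 3
Q(1, 2) + 15*153 = 3 + 15*153 = 3 + 2295 = 2298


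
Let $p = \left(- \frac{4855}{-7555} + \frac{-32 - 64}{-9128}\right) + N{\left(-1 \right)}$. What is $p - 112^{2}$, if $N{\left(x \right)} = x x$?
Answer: $- \frac{21623645650}{1724051} \approx -12542.0$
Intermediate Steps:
$N{\left(x \right)} = x^{2}$
$p = \frac{2850094}{1724051}$ ($p = \left(- \frac{4855}{-7555} + \frac{-32 - 64}{-9128}\right) + \left(-1\right)^{2} = \left(\left(-4855\right) \left(- \frac{1}{7555}\right) + \left(-32 - 64\right) \left(- \frac{1}{9128}\right)\right) + 1 = \left(\frac{971}{1511} - - \frac{12}{1141}\right) + 1 = \left(\frac{971}{1511} + \frac{12}{1141}\right) + 1 = \frac{1126043}{1724051} + 1 = \frac{2850094}{1724051} \approx 1.6531$)
$p - 112^{2} = \frac{2850094}{1724051} - 112^{2} = \frac{2850094}{1724051} - 12544 = - \frac{21623645650}{1724051}$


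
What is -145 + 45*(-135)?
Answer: -6220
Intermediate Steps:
-145 + 45*(-135) = -145 - 6075 = -6220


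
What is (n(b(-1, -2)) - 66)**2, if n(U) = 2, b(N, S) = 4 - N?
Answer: 4096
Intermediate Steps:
(n(b(-1, -2)) - 66)**2 = (2 - 66)**2 = (-64)**2 = 4096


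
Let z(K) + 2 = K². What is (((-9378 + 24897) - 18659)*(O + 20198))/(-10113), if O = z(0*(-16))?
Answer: 21138480/3371 ≈ 6270.7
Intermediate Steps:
z(K) = -2 + K²
O = -2 (O = -2 + (0*(-16))² = -2 + 0² = -2 + 0 = -2)
(((-9378 + 24897) - 18659)*(O + 20198))/(-10113) = (((-9378 + 24897) - 18659)*(-2 + 20198))/(-10113) = ((15519 - 18659)*20196)*(-1/10113) = -3140*20196*(-1/10113) = -63415440*(-1/10113) = 21138480/3371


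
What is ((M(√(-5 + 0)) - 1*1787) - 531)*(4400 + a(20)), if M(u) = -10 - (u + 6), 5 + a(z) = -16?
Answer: -10220586 - 4379*I*√5 ≈ -1.0221e+7 - 9791.7*I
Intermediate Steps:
a(z) = -21 (a(z) = -5 - 16 = -21)
M(u) = -16 - u (M(u) = -10 - (6 + u) = -10 + (-6 - u) = -16 - u)
((M(√(-5 + 0)) - 1*1787) - 531)*(4400 + a(20)) = (((-16 - √(-5 + 0)) - 1*1787) - 531)*(4400 - 21) = (((-16 - √(-5)) - 1787) - 531)*4379 = (((-16 - I*√5) - 1787) - 531)*4379 = ((-1803 - I*√5) - 531)*4379 = (-2334 - I*√5)*4379 = -10220586 - 4379*I*√5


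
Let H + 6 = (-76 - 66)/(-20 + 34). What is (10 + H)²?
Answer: 1849/49 ≈ 37.735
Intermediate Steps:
H = -113/7 (H = -6 + (-76 - 66)/(-20 + 34) = -6 - 142/14 = -6 - 142*1/14 = -6 - 71/7 = -113/7 ≈ -16.143)
(10 + H)² = (10 - 113/7)² = (-43/7)² = 1849/49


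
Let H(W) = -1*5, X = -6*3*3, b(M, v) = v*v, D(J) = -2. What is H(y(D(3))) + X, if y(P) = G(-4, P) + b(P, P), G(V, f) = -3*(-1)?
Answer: -59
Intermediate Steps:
G(V, f) = 3
b(M, v) = v²
y(P) = 3 + P²
X = -54 (X = -18*3 = -54)
H(W) = -5
H(y(D(3))) + X = -5 - 54 = -59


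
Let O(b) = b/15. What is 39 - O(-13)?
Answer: 598/15 ≈ 39.867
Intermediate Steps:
O(b) = b/15 (O(b) = b*(1/15) = b/15)
39 - O(-13) = 39 - (-13)/15 = 39 - 1*(-13/15) = 39 + 13/15 = 598/15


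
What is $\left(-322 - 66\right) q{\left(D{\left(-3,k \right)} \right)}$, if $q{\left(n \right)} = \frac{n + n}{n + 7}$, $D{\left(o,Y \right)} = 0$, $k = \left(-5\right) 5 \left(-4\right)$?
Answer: $0$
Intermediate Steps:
$k = 100$ ($k = \left(-25\right) \left(-4\right) = 100$)
$q{\left(n \right)} = \frac{2 n}{7 + n}$
$\left(-322 - 66\right) q{\left(D{\left(-3,k \right)} \right)} = \left(-322 - 66\right) 2 \cdot 0 \frac{1}{7 + 0} = - 388 \cdot 2 \cdot 0 \cdot \frac{1}{7} = \left(-388\right) 0 = 0$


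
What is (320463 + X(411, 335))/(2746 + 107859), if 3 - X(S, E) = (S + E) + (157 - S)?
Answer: 319974/110605 ≈ 2.8929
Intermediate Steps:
X(S, E) = -154 - E (X(S, E) = 3 - ((S + E) + (157 - S)) = 3 - ((E + S) + (157 - S)) = 3 - (157 + E) = 3 + (-157 - E) = -154 - E)
(320463 + X(411, 335))/(2746 + 107859) = (320463 + (-154 - 1*335))/(2746 + 107859) = (320463 + (-154 - 335))/110605 = (320463 - 489)*(1/110605) = 319974*(1/110605) = 319974/110605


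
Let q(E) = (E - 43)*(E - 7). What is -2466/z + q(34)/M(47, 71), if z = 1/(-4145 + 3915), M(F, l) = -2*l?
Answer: 80539803/142 ≈ 5.6718e+5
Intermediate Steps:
z = -1/230 (z = 1/(-230) = -1/230 ≈ -0.0043478)
q(E) = (-43 + E)*(-7 + E)
-2466/z + q(34)/M(47, 71) = -2466/(-1/230) + (301 + 34**2 - 50*34)/((-2*71)) = -2466*(-230) + (301 + 1156 - 1700)/(-142) = 567180 - 243*(-1/142) = 567180 + 243/142 = 80539803/142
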